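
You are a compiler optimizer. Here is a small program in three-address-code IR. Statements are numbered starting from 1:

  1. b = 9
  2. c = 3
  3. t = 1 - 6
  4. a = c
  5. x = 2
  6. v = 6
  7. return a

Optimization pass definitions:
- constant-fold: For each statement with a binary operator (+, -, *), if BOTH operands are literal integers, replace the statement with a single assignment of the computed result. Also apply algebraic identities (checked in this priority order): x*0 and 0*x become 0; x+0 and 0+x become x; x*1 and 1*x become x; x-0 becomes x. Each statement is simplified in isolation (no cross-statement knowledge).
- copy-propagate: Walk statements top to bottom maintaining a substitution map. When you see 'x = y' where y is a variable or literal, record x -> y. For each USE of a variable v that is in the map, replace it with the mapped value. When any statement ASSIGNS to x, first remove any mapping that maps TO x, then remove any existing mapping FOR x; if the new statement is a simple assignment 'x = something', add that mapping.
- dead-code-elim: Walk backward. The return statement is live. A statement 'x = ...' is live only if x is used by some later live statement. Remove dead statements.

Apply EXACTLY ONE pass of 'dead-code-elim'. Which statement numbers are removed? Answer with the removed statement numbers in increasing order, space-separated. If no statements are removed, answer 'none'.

Backward liveness scan:
Stmt 1 'b = 9': DEAD (b not in live set [])
Stmt 2 'c = 3': KEEP (c is live); live-in = []
Stmt 3 't = 1 - 6': DEAD (t not in live set ['c'])
Stmt 4 'a = c': KEEP (a is live); live-in = ['c']
Stmt 5 'x = 2': DEAD (x not in live set ['a'])
Stmt 6 'v = 6': DEAD (v not in live set ['a'])
Stmt 7 'return a': KEEP (return); live-in = ['a']
Removed statement numbers: [1, 3, 5, 6]
Surviving IR:
  c = 3
  a = c
  return a

Answer: 1 3 5 6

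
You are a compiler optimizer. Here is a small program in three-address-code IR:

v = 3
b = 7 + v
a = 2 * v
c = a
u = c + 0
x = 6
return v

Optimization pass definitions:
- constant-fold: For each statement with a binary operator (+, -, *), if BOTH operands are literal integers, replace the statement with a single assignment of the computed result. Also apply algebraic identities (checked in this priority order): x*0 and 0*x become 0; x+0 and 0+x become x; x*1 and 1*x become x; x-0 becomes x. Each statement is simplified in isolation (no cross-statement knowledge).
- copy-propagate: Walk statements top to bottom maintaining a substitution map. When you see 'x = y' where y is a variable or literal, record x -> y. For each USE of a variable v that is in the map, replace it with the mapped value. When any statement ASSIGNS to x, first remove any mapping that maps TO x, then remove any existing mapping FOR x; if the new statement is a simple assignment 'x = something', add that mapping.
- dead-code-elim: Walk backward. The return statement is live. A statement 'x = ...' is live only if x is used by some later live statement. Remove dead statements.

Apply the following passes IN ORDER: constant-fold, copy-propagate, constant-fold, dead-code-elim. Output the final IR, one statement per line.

Answer: return 3

Derivation:
Initial IR:
  v = 3
  b = 7 + v
  a = 2 * v
  c = a
  u = c + 0
  x = 6
  return v
After constant-fold (7 stmts):
  v = 3
  b = 7 + v
  a = 2 * v
  c = a
  u = c
  x = 6
  return v
After copy-propagate (7 stmts):
  v = 3
  b = 7 + 3
  a = 2 * 3
  c = a
  u = a
  x = 6
  return 3
After constant-fold (7 stmts):
  v = 3
  b = 10
  a = 6
  c = a
  u = a
  x = 6
  return 3
After dead-code-elim (1 stmts):
  return 3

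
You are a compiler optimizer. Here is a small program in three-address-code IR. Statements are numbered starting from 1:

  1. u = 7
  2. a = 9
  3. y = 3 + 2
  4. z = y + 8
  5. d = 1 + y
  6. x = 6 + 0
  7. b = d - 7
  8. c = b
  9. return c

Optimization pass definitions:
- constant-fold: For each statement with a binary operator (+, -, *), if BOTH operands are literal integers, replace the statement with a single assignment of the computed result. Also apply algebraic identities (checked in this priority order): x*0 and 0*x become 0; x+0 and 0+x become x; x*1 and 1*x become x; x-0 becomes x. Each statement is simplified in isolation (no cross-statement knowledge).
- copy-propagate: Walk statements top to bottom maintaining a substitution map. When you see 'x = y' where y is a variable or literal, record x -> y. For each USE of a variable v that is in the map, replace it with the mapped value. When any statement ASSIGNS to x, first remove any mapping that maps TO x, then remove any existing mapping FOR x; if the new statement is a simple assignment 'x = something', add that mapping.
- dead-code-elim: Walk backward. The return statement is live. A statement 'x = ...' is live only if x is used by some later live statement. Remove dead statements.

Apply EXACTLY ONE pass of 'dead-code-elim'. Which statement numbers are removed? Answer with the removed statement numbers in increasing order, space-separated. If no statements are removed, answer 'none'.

Backward liveness scan:
Stmt 1 'u = 7': DEAD (u not in live set [])
Stmt 2 'a = 9': DEAD (a not in live set [])
Stmt 3 'y = 3 + 2': KEEP (y is live); live-in = []
Stmt 4 'z = y + 8': DEAD (z not in live set ['y'])
Stmt 5 'd = 1 + y': KEEP (d is live); live-in = ['y']
Stmt 6 'x = 6 + 0': DEAD (x not in live set ['d'])
Stmt 7 'b = d - 7': KEEP (b is live); live-in = ['d']
Stmt 8 'c = b': KEEP (c is live); live-in = ['b']
Stmt 9 'return c': KEEP (return); live-in = ['c']
Removed statement numbers: [1, 2, 4, 6]
Surviving IR:
  y = 3 + 2
  d = 1 + y
  b = d - 7
  c = b
  return c

Answer: 1 2 4 6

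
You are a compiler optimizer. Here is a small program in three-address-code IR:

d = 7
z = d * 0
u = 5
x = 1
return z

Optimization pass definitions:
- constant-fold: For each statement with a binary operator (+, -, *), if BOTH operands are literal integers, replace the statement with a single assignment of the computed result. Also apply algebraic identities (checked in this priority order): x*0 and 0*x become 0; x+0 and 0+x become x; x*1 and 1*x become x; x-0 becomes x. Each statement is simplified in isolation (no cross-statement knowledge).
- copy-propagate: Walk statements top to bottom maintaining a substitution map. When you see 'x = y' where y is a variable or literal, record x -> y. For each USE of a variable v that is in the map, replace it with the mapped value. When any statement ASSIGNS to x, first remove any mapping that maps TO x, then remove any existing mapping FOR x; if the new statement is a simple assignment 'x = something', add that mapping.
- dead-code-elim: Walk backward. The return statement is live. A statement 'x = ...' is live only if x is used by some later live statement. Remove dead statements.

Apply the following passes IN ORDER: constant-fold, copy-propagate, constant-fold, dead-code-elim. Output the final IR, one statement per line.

Answer: return 0

Derivation:
Initial IR:
  d = 7
  z = d * 0
  u = 5
  x = 1
  return z
After constant-fold (5 stmts):
  d = 7
  z = 0
  u = 5
  x = 1
  return z
After copy-propagate (5 stmts):
  d = 7
  z = 0
  u = 5
  x = 1
  return 0
After constant-fold (5 stmts):
  d = 7
  z = 0
  u = 5
  x = 1
  return 0
After dead-code-elim (1 stmts):
  return 0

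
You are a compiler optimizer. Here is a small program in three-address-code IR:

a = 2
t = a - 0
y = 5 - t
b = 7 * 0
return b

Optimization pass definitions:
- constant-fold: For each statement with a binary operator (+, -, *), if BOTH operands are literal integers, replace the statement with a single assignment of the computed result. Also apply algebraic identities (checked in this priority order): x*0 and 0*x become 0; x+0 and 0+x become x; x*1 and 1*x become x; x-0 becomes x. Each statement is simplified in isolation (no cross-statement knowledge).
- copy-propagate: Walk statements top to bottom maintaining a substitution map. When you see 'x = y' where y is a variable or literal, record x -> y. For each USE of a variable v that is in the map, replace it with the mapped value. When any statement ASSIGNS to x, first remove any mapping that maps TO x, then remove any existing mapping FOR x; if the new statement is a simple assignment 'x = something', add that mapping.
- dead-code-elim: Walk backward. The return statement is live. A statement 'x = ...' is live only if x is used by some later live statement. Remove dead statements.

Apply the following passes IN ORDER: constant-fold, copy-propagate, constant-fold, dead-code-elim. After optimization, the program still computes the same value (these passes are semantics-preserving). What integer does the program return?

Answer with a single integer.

Answer: 0

Derivation:
Initial IR:
  a = 2
  t = a - 0
  y = 5 - t
  b = 7 * 0
  return b
After constant-fold (5 stmts):
  a = 2
  t = a
  y = 5 - t
  b = 0
  return b
After copy-propagate (5 stmts):
  a = 2
  t = 2
  y = 5 - 2
  b = 0
  return 0
After constant-fold (5 stmts):
  a = 2
  t = 2
  y = 3
  b = 0
  return 0
After dead-code-elim (1 stmts):
  return 0
Evaluate:
  a = 2  =>  a = 2
  t = a - 0  =>  t = 2
  y = 5 - t  =>  y = 3
  b = 7 * 0  =>  b = 0
  return b = 0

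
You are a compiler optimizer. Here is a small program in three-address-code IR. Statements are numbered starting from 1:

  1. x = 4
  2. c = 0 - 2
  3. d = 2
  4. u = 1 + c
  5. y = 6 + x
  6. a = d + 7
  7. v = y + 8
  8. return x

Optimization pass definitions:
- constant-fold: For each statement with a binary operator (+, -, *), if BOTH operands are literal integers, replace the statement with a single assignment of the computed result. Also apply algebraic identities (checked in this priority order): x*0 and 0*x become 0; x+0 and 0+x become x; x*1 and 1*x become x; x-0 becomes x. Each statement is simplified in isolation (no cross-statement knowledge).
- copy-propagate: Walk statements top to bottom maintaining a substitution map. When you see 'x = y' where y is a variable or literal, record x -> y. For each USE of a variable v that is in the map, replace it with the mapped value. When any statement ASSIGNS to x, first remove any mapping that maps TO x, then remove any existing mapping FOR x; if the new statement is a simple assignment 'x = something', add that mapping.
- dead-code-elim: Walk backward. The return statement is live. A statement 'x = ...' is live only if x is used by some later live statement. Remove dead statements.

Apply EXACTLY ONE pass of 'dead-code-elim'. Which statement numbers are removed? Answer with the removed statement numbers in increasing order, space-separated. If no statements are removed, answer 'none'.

Backward liveness scan:
Stmt 1 'x = 4': KEEP (x is live); live-in = []
Stmt 2 'c = 0 - 2': DEAD (c not in live set ['x'])
Stmt 3 'd = 2': DEAD (d not in live set ['x'])
Stmt 4 'u = 1 + c': DEAD (u not in live set ['x'])
Stmt 5 'y = 6 + x': DEAD (y not in live set ['x'])
Stmt 6 'a = d + 7': DEAD (a not in live set ['x'])
Stmt 7 'v = y + 8': DEAD (v not in live set ['x'])
Stmt 8 'return x': KEEP (return); live-in = ['x']
Removed statement numbers: [2, 3, 4, 5, 6, 7]
Surviving IR:
  x = 4
  return x

Answer: 2 3 4 5 6 7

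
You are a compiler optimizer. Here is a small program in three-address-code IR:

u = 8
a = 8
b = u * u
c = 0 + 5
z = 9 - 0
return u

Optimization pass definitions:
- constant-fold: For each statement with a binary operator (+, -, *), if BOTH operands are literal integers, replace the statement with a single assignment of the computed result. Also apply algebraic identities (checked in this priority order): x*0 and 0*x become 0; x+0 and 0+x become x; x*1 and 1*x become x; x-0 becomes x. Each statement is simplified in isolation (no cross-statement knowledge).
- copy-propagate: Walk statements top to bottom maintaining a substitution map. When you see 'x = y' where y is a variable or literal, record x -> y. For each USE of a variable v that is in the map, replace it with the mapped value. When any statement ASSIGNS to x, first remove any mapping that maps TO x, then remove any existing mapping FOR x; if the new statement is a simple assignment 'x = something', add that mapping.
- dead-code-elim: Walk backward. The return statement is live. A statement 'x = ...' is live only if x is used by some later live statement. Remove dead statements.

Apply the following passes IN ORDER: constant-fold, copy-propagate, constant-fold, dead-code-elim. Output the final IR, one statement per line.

Initial IR:
  u = 8
  a = 8
  b = u * u
  c = 0 + 5
  z = 9 - 0
  return u
After constant-fold (6 stmts):
  u = 8
  a = 8
  b = u * u
  c = 5
  z = 9
  return u
After copy-propagate (6 stmts):
  u = 8
  a = 8
  b = 8 * 8
  c = 5
  z = 9
  return 8
After constant-fold (6 stmts):
  u = 8
  a = 8
  b = 64
  c = 5
  z = 9
  return 8
After dead-code-elim (1 stmts):
  return 8

Answer: return 8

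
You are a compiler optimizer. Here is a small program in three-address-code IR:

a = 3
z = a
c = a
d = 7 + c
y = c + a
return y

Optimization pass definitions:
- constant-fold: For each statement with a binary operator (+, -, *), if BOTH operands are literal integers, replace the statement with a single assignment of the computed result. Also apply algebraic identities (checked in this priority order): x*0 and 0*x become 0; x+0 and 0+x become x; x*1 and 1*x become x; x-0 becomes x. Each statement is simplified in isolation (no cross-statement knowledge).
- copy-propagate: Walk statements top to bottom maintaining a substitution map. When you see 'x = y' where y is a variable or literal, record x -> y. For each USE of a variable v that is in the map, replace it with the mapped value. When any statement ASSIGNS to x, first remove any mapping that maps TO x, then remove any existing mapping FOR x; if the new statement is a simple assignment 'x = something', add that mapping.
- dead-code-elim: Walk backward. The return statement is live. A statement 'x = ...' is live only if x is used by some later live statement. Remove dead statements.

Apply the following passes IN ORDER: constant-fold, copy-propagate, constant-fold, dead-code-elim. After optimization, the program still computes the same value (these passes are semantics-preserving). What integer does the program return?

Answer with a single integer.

Answer: 6

Derivation:
Initial IR:
  a = 3
  z = a
  c = a
  d = 7 + c
  y = c + a
  return y
After constant-fold (6 stmts):
  a = 3
  z = a
  c = a
  d = 7 + c
  y = c + a
  return y
After copy-propagate (6 stmts):
  a = 3
  z = 3
  c = 3
  d = 7 + 3
  y = 3 + 3
  return y
After constant-fold (6 stmts):
  a = 3
  z = 3
  c = 3
  d = 10
  y = 6
  return y
After dead-code-elim (2 stmts):
  y = 6
  return y
Evaluate:
  a = 3  =>  a = 3
  z = a  =>  z = 3
  c = a  =>  c = 3
  d = 7 + c  =>  d = 10
  y = c + a  =>  y = 6
  return y = 6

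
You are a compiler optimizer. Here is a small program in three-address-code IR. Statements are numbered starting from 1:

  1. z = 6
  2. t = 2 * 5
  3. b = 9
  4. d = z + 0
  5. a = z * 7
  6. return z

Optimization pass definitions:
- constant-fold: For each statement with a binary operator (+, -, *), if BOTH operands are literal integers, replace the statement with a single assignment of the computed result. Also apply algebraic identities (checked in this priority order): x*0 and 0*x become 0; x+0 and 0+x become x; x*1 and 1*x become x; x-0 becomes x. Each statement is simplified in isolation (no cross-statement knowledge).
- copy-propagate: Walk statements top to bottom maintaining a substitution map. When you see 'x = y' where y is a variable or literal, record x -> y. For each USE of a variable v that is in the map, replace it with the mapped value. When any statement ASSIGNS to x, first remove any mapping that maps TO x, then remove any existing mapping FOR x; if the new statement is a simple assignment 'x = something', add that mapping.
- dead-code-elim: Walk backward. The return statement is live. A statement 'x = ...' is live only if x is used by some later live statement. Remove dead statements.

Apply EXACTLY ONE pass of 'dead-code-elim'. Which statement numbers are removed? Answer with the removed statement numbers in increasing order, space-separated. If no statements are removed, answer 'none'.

Backward liveness scan:
Stmt 1 'z = 6': KEEP (z is live); live-in = []
Stmt 2 't = 2 * 5': DEAD (t not in live set ['z'])
Stmt 3 'b = 9': DEAD (b not in live set ['z'])
Stmt 4 'd = z + 0': DEAD (d not in live set ['z'])
Stmt 5 'a = z * 7': DEAD (a not in live set ['z'])
Stmt 6 'return z': KEEP (return); live-in = ['z']
Removed statement numbers: [2, 3, 4, 5]
Surviving IR:
  z = 6
  return z

Answer: 2 3 4 5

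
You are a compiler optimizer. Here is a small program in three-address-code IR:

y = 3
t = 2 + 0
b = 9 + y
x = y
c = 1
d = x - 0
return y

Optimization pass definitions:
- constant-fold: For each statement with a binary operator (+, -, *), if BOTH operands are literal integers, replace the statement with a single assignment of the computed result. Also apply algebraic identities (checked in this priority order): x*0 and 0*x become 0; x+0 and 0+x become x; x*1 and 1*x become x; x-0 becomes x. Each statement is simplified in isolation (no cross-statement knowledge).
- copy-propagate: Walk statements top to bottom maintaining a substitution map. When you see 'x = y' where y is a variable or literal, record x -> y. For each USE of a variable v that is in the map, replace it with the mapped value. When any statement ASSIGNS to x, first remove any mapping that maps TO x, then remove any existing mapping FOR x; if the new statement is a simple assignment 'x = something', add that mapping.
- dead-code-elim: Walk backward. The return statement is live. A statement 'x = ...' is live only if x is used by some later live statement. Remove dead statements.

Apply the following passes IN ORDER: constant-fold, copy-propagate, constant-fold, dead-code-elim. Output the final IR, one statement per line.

Initial IR:
  y = 3
  t = 2 + 0
  b = 9 + y
  x = y
  c = 1
  d = x - 0
  return y
After constant-fold (7 stmts):
  y = 3
  t = 2
  b = 9 + y
  x = y
  c = 1
  d = x
  return y
After copy-propagate (7 stmts):
  y = 3
  t = 2
  b = 9 + 3
  x = 3
  c = 1
  d = 3
  return 3
After constant-fold (7 stmts):
  y = 3
  t = 2
  b = 12
  x = 3
  c = 1
  d = 3
  return 3
After dead-code-elim (1 stmts):
  return 3

Answer: return 3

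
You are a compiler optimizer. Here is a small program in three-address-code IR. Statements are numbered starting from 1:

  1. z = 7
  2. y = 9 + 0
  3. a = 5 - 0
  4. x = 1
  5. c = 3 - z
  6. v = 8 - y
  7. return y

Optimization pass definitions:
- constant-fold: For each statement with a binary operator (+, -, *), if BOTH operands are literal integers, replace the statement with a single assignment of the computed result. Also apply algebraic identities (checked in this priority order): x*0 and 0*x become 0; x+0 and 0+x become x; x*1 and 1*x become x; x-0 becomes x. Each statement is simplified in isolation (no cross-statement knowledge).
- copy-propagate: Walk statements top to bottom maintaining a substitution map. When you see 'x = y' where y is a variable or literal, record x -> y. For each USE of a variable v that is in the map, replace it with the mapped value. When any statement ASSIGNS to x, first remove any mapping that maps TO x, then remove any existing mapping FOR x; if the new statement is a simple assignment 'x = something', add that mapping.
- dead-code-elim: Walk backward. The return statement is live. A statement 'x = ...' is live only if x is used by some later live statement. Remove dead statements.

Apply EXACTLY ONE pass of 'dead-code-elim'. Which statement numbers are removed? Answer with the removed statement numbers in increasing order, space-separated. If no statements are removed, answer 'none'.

Backward liveness scan:
Stmt 1 'z = 7': DEAD (z not in live set [])
Stmt 2 'y = 9 + 0': KEEP (y is live); live-in = []
Stmt 3 'a = 5 - 0': DEAD (a not in live set ['y'])
Stmt 4 'x = 1': DEAD (x not in live set ['y'])
Stmt 5 'c = 3 - z': DEAD (c not in live set ['y'])
Stmt 6 'v = 8 - y': DEAD (v not in live set ['y'])
Stmt 7 'return y': KEEP (return); live-in = ['y']
Removed statement numbers: [1, 3, 4, 5, 6]
Surviving IR:
  y = 9 + 0
  return y

Answer: 1 3 4 5 6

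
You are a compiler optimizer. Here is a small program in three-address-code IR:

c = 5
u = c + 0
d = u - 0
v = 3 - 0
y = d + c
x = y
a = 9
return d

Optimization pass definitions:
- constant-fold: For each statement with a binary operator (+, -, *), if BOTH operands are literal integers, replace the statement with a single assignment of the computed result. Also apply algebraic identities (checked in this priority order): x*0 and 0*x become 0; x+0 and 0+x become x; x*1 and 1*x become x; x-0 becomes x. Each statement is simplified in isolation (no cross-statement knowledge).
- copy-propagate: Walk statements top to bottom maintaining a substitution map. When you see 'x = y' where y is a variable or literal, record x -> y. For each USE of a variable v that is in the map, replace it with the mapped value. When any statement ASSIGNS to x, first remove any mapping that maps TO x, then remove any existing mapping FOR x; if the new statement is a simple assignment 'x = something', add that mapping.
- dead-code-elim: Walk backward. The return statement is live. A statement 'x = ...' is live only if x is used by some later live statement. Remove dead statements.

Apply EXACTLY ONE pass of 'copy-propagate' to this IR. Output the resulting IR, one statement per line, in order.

Answer: c = 5
u = 5 + 0
d = u - 0
v = 3 - 0
y = d + 5
x = y
a = 9
return d

Derivation:
Applying copy-propagate statement-by-statement:
  [1] c = 5  (unchanged)
  [2] u = c + 0  -> u = 5 + 0
  [3] d = u - 0  (unchanged)
  [4] v = 3 - 0  (unchanged)
  [5] y = d + c  -> y = d + 5
  [6] x = y  (unchanged)
  [7] a = 9  (unchanged)
  [8] return d  (unchanged)
Result (8 stmts):
  c = 5
  u = 5 + 0
  d = u - 0
  v = 3 - 0
  y = d + 5
  x = y
  a = 9
  return d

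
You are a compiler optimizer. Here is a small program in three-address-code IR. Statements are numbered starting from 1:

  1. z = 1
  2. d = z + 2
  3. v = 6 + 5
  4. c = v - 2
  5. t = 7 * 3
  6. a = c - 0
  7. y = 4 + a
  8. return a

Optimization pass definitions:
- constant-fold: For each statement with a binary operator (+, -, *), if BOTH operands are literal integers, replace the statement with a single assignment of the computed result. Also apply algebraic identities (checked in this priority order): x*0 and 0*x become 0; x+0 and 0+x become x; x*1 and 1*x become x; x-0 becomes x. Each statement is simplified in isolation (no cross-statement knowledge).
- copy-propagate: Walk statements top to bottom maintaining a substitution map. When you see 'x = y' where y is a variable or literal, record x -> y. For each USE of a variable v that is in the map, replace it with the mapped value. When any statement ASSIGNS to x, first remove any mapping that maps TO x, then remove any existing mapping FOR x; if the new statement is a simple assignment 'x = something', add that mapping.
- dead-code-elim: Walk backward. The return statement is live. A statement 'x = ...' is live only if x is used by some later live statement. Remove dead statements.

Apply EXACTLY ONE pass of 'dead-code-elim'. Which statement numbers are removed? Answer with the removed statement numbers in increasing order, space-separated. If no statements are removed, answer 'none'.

Backward liveness scan:
Stmt 1 'z = 1': DEAD (z not in live set [])
Stmt 2 'd = z + 2': DEAD (d not in live set [])
Stmt 3 'v = 6 + 5': KEEP (v is live); live-in = []
Stmt 4 'c = v - 2': KEEP (c is live); live-in = ['v']
Stmt 5 't = 7 * 3': DEAD (t not in live set ['c'])
Stmt 6 'a = c - 0': KEEP (a is live); live-in = ['c']
Stmt 7 'y = 4 + a': DEAD (y not in live set ['a'])
Stmt 8 'return a': KEEP (return); live-in = ['a']
Removed statement numbers: [1, 2, 5, 7]
Surviving IR:
  v = 6 + 5
  c = v - 2
  a = c - 0
  return a

Answer: 1 2 5 7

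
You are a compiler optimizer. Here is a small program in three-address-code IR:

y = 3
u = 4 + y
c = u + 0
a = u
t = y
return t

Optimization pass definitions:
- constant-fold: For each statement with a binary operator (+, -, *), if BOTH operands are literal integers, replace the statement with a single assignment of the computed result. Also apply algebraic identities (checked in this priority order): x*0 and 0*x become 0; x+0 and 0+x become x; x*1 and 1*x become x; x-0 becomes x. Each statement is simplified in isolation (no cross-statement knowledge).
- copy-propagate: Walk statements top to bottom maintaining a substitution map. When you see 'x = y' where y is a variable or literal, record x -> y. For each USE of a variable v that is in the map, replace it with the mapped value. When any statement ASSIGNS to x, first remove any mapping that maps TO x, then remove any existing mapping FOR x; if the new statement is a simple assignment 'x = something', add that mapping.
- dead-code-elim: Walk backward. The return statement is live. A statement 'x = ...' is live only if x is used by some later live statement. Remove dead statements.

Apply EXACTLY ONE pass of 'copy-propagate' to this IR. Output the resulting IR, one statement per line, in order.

Answer: y = 3
u = 4 + 3
c = u + 0
a = u
t = 3
return 3

Derivation:
Applying copy-propagate statement-by-statement:
  [1] y = 3  (unchanged)
  [2] u = 4 + y  -> u = 4 + 3
  [3] c = u + 0  (unchanged)
  [4] a = u  (unchanged)
  [5] t = y  -> t = 3
  [6] return t  -> return 3
Result (6 stmts):
  y = 3
  u = 4 + 3
  c = u + 0
  a = u
  t = 3
  return 3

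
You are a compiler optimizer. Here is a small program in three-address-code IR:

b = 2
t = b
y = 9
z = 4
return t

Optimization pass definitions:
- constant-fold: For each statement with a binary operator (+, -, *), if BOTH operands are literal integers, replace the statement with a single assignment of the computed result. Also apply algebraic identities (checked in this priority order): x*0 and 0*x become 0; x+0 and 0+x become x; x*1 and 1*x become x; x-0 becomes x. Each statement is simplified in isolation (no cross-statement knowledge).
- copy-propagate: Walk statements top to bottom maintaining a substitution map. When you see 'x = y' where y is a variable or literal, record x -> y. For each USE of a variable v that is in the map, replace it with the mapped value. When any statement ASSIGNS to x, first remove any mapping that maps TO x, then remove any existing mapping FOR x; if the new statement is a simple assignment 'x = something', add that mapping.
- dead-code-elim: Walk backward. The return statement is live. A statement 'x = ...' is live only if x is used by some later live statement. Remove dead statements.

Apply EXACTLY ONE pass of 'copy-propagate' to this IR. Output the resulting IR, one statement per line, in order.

Applying copy-propagate statement-by-statement:
  [1] b = 2  (unchanged)
  [2] t = b  -> t = 2
  [3] y = 9  (unchanged)
  [4] z = 4  (unchanged)
  [5] return t  -> return 2
Result (5 stmts):
  b = 2
  t = 2
  y = 9
  z = 4
  return 2

Answer: b = 2
t = 2
y = 9
z = 4
return 2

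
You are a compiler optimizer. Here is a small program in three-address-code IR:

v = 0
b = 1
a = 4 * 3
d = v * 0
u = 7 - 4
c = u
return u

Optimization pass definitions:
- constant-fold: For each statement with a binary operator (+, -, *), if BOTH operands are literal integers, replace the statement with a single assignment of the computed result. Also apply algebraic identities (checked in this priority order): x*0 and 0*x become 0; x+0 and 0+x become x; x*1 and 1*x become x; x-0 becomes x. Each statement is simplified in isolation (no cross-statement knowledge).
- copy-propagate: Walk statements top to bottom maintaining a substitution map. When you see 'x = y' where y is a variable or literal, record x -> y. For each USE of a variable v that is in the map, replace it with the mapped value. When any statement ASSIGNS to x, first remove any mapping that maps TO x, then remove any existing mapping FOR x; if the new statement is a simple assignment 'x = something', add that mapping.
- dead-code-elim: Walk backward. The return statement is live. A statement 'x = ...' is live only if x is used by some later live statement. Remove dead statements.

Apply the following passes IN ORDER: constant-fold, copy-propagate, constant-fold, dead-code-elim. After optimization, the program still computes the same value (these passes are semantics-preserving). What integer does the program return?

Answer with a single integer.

Answer: 3

Derivation:
Initial IR:
  v = 0
  b = 1
  a = 4 * 3
  d = v * 0
  u = 7 - 4
  c = u
  return u
After constant-fold (7 stmts):
  v = 0
  b = 1
  a = 12
  d = 0
  u = 3
  c = u
  return u
After copy-propagate (7 stmts):
  v = 0
  b = 1
  a = 12
  d = 0
  u = 3
  c = 3
  return 3
After constant-fold (7 stmts):
  v = 0
  b = 1
  a = 12
  d = 0
  u = 3
  c = 3
  return 3
After dead-code-elim (1 stmts):
  return 3
Evaluate:
  v = 0  =>  v = 0
  b = 1  =>  b = 1
  a = 4 * 3  =>  a = 12
  d = v * 0  =>  d = 0
  u = 7 - 4  =>  u = 3
  c = u  =>  c = 3
  return u = 3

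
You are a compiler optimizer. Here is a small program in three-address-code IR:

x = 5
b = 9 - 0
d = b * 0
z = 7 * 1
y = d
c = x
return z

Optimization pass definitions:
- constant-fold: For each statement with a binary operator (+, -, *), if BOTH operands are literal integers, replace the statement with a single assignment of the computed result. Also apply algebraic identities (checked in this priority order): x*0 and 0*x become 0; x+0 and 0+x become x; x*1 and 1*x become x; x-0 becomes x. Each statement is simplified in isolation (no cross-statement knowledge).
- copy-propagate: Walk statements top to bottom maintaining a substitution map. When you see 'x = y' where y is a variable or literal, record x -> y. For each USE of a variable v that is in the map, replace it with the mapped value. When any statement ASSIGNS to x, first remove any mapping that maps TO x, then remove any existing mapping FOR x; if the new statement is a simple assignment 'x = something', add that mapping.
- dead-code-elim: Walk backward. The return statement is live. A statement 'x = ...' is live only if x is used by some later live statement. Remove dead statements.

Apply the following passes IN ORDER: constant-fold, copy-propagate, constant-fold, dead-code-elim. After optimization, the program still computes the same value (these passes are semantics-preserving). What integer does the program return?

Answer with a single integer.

Answer: 7

Derivation:
Initial IR:
  x = 5
  b = 9 - 0
  d = b * 0
  z = 7 * 1
  y = d
  c = x
  return z
After constant-fold (7 stmts):
  x = 5
  b = 9
  d = 0
  z = 7
  y = d
  c = x
  return z
After copy-propagate (7 stmts):
  x = 5
  b = 9
  d = 0
  z = 7
  y = 0
  c = 5
  return 7
After constant-fold (7 stmts):
  x = 5
  b = 9
  d = 0
  z = 7
  y = 0
  c = 5
  return 7
After dead-code-elim (1 stmts):
  return 7
Evaluate:
  x = 5  =>  x = 5
  b = 9 - 0  =>  b = 9
  d = b * 0  =>  d = 0
  z = 7 * 1  =>  z = 7
  y = d  =>  y = 0
  c = x  =>  c = 5
  return z = 7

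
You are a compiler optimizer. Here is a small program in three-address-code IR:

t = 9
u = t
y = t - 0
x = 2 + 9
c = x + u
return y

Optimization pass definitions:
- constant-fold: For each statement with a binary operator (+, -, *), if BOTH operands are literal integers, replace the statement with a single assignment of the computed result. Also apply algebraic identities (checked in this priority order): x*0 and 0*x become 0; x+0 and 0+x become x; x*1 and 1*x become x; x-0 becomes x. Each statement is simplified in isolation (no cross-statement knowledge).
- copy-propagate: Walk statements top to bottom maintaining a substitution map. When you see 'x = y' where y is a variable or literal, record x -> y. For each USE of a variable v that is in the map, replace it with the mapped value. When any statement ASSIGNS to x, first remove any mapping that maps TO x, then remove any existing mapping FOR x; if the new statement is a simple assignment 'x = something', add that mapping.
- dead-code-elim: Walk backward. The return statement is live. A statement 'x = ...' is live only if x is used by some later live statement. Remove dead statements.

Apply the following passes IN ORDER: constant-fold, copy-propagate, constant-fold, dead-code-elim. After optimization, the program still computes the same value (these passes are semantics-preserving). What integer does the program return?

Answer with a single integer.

Answer: 9

Derivation:
Initial IR:
  t = 9
  u = t
  y = t - 0
  x = 2 + 9
  c = x + u
  return y
After constant-fold (6 stmts):
  t = 9
  u = t
  y = t
  x = 11
  c = x + u
  return y
After copy-propagate (6 stmts):
  t = 9
  u = 9
  y = 9
  x = 11
  c = 11 + 9
  return 9
After constant-fold (6 stmts):
  t = 9
  u = 9
  y = 9
  x = 11
  c = 20
  return 9
After dead-code-elim (1 stmts):
  return 9
Evaluate:
  t = 9  =>  t = 9
  u = t  =>  u = 9
  y = t - 0  =>  y = 9
  x = 2 + 9  =>  x = 11
  c = x + u  =>  c = 20
  return y = 9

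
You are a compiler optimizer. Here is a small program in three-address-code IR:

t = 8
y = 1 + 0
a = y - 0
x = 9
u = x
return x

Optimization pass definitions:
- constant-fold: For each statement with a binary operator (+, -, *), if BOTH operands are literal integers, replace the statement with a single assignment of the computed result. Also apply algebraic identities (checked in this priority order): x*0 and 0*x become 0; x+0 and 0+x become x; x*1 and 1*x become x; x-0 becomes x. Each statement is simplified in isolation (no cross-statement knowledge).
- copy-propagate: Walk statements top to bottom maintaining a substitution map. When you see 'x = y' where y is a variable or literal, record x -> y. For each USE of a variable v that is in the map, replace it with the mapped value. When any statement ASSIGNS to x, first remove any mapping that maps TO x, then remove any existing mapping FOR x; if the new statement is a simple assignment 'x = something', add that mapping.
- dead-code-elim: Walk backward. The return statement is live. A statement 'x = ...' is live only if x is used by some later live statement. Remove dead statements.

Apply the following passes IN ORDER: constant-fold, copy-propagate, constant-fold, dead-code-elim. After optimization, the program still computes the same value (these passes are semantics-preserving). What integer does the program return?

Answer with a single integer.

Answer: 9

Derivation:
Initial IR:
  t = 8
  y = 1 + 0
  a = y - 0
  x = 9
  u = x
  return x
After constant-fold (6 stmts):
  t = 8
  y = 1
  a = y
  x = 9
  u = x
  return x
After copy-propagate (6 stmts):
  t = 8
  y = 1
  a = 1
  x = 9
  u = 9
  return 9
After constant-fold (6 stmts):
  t = 8
  y = 1
  a = 1
  x = 9
  u = 9
  return 9
After dead-code-elim (1 stmts):
  return 9
Evaluate:
  t = 8  =>  t = 8
  y = 1 + 0  =>  y = 1
  a = y - 0  =>  a = 1
  x = 9  =>  x = 9
  u = x  =>  u = 9
  return x = 9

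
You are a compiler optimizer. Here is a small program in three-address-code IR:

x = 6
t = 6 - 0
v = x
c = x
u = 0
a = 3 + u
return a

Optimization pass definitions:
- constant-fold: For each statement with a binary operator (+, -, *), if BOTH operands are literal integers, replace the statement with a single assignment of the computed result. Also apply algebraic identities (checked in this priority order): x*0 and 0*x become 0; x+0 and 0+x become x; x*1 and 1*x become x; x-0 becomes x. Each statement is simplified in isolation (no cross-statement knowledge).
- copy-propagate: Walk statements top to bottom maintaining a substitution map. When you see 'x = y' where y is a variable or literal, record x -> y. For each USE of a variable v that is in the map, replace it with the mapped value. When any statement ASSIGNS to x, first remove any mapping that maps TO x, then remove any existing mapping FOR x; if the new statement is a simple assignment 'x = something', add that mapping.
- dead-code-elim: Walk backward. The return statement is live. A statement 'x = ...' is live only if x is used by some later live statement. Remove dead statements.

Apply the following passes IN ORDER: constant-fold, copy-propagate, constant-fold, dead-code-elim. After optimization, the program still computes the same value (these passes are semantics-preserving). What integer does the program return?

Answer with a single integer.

Initial IR:
  x = 6
  t = 6 - 0
  v = x
  c = x
  u = 0
  a = 3 + u
  return a
After constant-fold (7 stmts):
  x = 6
  t = 6
  v = x
  c = x
  u = 0
  a = 3 + u
  return a
After copy-propagate (7 stmts):
  x = 6
  t = 6
  v = 6
  c = 6
  u = 0
  a = 3 + 0
  return a
After constant-fold (7 stmts):
  x = 6
  t = 6
  v = 6
  c = 6
  u = 0
  a = 3
  return a
After dead-code-elim (2 stmts):
  a = 3
  return a
Evaluate:
  x = 6  =>  x = 6
  t = 6 - 0  =>  t = 6
  v = x  =>  v = 6
  c = x  =>  c = 6
  u = 0  =>  u = 0
  a = 3 + u  =>  a = 3
  return a = 3

Answer: 3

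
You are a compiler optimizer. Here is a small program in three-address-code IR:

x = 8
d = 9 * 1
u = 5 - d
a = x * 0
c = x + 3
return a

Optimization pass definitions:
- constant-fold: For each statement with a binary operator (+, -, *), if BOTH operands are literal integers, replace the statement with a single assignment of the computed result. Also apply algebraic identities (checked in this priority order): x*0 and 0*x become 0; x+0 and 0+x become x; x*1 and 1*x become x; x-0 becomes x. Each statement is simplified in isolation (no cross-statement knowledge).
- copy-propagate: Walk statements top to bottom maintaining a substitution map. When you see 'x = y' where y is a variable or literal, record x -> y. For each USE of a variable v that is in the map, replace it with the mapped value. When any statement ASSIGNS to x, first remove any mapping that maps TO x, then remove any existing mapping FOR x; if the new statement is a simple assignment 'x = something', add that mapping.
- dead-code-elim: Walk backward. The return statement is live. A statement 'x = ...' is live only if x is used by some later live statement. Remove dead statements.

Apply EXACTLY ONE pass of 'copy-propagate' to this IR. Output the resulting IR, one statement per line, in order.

Applying copy-propagate statement-by-statement:
  [1] x = 8  (unchanged)
  [2] d = 9 * 1  (unchanged)
  [3] u = 5 - d  (unchanged)
  [4] a = x * 0  -> a = 8 * 0
  [5] c = x + 3  -> c = 8 + 3
  [6] return a  (unchanged)
Result (6 stmts):
  x = 8
  d = 9 * 1
  u = 5 - d
  a = 8 * 0
  c = 8 + 3
  return a

Answer: x = 8
d = 9 * 1
u = 5 - d
a = 8 * 0
c = 8 + 3
return a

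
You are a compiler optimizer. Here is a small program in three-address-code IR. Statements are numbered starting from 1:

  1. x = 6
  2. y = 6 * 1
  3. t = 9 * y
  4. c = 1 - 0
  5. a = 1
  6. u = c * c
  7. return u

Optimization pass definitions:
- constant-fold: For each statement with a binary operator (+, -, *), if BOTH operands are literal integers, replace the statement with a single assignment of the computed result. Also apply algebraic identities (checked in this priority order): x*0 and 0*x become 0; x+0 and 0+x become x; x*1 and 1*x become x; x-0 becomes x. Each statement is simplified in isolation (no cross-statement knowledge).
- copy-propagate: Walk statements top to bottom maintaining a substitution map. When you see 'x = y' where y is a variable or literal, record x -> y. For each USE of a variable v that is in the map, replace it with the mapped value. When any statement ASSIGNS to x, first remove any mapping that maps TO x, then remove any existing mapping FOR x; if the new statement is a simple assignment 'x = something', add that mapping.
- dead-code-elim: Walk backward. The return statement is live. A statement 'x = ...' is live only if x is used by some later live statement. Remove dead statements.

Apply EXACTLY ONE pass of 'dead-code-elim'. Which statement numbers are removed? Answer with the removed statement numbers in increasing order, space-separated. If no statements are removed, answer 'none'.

Answer: 1 2 3 5

Derivation:
Backward liveness scan:
Stmt 1 'x = 6': DEAD (x not in live set [])
Stmt 2 'y = 6 * 1': DEAD (y not in live set [])
Stmt 3 't = 9 * y': DEAD (t not in live set [])
Stmt 4 'c = 1 - 0': KEEP (c is live); live-in = []
Stmt 5 'a = 1': DEAD (a not in live set ['c'])
Stmt 6 'u = c * c': KEEP (u is live); live-in = ['c']
Stmt 7 'return u': KEEP (return); live-in = ['u']
Removed statement numbers: [1, 2, 3, 5]
Surviving IR:
  c = 1 - 0
  u = c * c
  return u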